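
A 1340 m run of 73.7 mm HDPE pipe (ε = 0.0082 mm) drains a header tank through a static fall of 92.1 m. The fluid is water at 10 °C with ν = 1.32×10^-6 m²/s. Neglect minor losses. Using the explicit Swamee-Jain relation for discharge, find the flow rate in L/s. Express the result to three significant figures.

Q ≈ 10.1 L/s

Swamee-Jain (Type II): Q = -0.965·√(gD⁵h_f/L)·ln[ε/(3.7D) + √(3.17ν²L/(gD³h_f))]
√(gD⁵h_f/L) = √(9.81·0.0737⁵·92.1/1340) = 0.001211
ε/(3.7D) = 3.01×10^-5; √(3.17ν²L/(gD³h_f)) = 1.43×10^-4
Q = -0.965·0.001211·ln(1.731×10^-4) = 0.01012 m³/s
Check: V = 2.37 m/s, Re = 1.32×10^5, f = 0.01762, h_f = 91.9 m ≈ 92.1 m ✓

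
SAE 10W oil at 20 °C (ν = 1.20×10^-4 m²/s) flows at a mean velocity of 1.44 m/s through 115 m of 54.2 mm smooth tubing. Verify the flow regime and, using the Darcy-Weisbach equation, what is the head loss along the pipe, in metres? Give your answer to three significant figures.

Re = VD/ν = 1.44·0.05420/1.20×10^-4 = 650 → laminar (Re < 2300)
f = 64/Re = 0.09840
h_f = f(L/D)V²/(2g) = 0.09840·(115/0.05420)·1.44²/(2·9.81) = 22.07 m

h_f ≈ 22.1 m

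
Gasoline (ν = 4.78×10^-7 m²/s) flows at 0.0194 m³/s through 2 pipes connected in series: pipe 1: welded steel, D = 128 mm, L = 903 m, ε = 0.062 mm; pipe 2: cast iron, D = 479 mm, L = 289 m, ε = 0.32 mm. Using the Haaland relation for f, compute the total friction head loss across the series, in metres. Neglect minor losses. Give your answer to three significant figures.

H ≈ 14.4 m

Pipe 1: V = 1.508 m/s, Re = 4.04×10^5, ε/D = 4.84×10^-4, f = 0.01766, h_1 = f(L/D)V²/2g = 14.44 m
Pipe 2: V = 0.1077 m/s, Re = 1.08×10^5, ε/D = 6.68×10^-4, f = 0.02057, h_2 = f(L/D)V²/2g = 0.007333 m
Series → Q common, losses add: H = Σh = 14.44 m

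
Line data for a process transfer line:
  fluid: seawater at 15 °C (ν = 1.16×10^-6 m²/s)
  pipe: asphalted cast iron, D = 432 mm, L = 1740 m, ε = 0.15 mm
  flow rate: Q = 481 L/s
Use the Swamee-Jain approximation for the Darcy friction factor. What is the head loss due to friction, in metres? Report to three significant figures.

V = 4Q/(πD²) = 4·0.481/(π·0.432²) = 3.282 m/s
Re = VD/ν = 3.282·0.432/1.16×10^-6 = 1.22×10^6 → turbulent
ε/D = 0.15/432 = 3.47×10^-4
Swamee-Jain: f = 0.01605
h_f = f(L/D)V²/(2g) = 0.01605·(1740/0.432)·3.282²/(2·9.81) = 35.47 m

h_f ≈ 35.5 m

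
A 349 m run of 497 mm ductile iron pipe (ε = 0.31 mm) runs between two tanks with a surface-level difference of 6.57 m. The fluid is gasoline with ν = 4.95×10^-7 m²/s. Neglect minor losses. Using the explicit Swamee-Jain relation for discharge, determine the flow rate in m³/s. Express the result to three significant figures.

Swamee-Jain (Type II): Q = -0.965·√(gD⁵h_f/L)·ln[ε/(3.7D) + √(3.17ν²L/(gD³h_f))]
√(gD⁵h_f/L) = √(9.81·0.497⁵·6.57/349) = 0.07483
ε/(3.7D) = 1.69×10^-4; √(3.17ν²L/(gD³h_f)) = 5.85×10^-6
Q = -0.965·0.07483·ln(1.744×10^-4) = 0.6249 m³/s
Check: V = 3.22 m/s, Re = 3.23×10^6, f = 0.01775, h_f = 6.59 m ≈ 6.57 m ✓

Q ≈ 0.625 m³/s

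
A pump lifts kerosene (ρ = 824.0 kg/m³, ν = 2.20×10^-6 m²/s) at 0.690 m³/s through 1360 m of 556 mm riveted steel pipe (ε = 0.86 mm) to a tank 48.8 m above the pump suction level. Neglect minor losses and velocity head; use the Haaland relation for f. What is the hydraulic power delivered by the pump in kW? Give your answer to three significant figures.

V = 4Q/(πD²) = 2.842 m/s; Re = 7.18×10^5; ε/D = 0.00155; f = 0.02221
h_f = f(L/D)V²/2g = 22.37 m
Total head H = z + h_f = 48.8 + 22.37 = 71.17 m
P_hyd = ρgQH = 824.0·9.81·0.690·71.17 = 396.9 kW

P_hyd ≈ 397 kW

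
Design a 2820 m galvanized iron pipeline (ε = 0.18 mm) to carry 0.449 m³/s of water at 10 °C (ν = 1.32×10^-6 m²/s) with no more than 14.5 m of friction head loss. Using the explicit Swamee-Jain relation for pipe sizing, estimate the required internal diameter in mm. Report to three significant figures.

D ≈ 563 mm

Swamee-Jain (Type III): D = 0.66·[ε^1.25·(LQ²/(gh_f))^4.75 + ν·Q^9.4·(L/(gh_f))^5.2]^0.04
LQ²/(gh_f) = 3.997; L/(gh_f) = 19.82
Term 1 = ε^1.25·(…)^4.75 = 0.0150; Term 2 = ν·Q^9.4·(…)^5.2 = 0.00396
D = 0.66·(0.0150 + 0.00396)^0.04 = 0.5632 m = 563 mm
Check: V = 1.80 m/s, Re = 7.69×10^5, f = 0.01612, h_f = 13.4 m ≈ 14.5 m ✓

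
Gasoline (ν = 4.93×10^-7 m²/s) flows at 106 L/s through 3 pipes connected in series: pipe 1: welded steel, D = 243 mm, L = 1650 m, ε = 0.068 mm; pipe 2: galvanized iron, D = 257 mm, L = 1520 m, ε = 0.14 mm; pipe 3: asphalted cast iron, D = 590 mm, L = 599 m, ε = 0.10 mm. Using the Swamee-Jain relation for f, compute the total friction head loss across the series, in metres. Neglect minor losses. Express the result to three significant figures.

H ≈ 50.2 m

Pipe 1: V = 2.286 m/s, Re = 1.13×10^6, ε/D = 2.80×10^-4, f = 0.01549, h_1 = f(L/D)V²/2g = 28.01 m
Pipe 2: V = 2.043 m/s, Re = 1.07×10^6, ε/D = 5.45×10^-4, f = 0.01757, h_2 = f(L/D)V²/2g = 22.11 m
Pipe 3: V = 0.3877 m/s, Re = 4.64×10^5, ε/D = 1.69×10^-4, f = 0.01532, h_3 = f(L/D)V²/2g = 0.1192 m
Series → Q common, losses add: H = Σh = 50.24 m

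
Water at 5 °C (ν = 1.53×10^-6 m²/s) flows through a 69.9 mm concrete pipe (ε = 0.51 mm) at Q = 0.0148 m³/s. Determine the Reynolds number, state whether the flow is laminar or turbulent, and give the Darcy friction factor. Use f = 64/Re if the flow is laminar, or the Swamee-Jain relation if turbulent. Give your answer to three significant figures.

V = 4Q/(πD²) = 3.857 m/s
Re = VD/ν = 3.857·0.0699/1.53×10^-6 = 1.76×10^5
Re > 4000 → turbulent; ε/D = 0.00730
Swamee-Jain: f = 0.03476

Re ≈ 1.76×10^5; turbulent; f ≈ 0.0348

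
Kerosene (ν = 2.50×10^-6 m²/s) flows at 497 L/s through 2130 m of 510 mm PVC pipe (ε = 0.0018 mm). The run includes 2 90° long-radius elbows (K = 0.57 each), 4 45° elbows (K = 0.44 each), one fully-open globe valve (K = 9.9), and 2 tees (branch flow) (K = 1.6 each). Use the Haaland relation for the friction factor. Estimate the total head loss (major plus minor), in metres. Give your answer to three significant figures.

H_L ≈ 21.4 m

V = 4Q/(πD²) = 2.433 m/s; V²/2g = 0.3017 m
Re = 4.96×10^5, ε/D = 3.53×10^-6 → f = 0.01312 (Haaland)
Major: h_f = f(L/D)·V²/2g = 0.01312·4176·0.3017 = 16.53 m
Minor: ΣK = 16.0; h_m = ΣK·V²/2g = 4.827 m
Total H_L = 16.53 + 4.827 = 21.36 m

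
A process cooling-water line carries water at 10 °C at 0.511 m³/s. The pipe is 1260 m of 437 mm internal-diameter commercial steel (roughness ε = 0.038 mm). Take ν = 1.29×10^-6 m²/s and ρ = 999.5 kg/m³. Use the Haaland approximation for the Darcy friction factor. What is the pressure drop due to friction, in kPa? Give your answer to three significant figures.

V = 4Q/(πD²) = 4·0.511/(π·0.437²) = 3.407 m/s
Re = VD/ν = 3.407·0.437/1.29×10^-6 = 1.15×10^6 → turbulent
ε/D = 0.038/437 = 8.70×10^-5
Haaland: f = 0.01297
h_f = f(L/D)V²/(2g) = 0.01297·(1260/0.437)·3.407²/(2·9.81) = 22.13 m
Δp = ρg·h_f = 999.5·9.81·22.13 = 217.0 kPa

Δp ≈ 217 kPa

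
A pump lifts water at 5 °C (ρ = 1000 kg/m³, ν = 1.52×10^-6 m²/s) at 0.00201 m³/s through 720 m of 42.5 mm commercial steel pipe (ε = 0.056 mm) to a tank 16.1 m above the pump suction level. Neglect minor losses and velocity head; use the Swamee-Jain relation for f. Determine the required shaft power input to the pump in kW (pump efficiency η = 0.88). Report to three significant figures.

P_shaft ≈ 1.36 kW

V = 4Q/(πD²) = 1.417 m/s; Re = 3.96×10^4; ε/D = 0.00132; f = 0.02582
h_f = f(L/D)V²/2g = 44.76 m
Total head H = z + h_f = 16.1 + 44.76 = 60.86 m
P_hyd = ρgQH = 1000·9.81·0.00201·60.86 = 1.200 kW
P_shaft = P_hyd/η = 1.200/0.88 = 1.364 kW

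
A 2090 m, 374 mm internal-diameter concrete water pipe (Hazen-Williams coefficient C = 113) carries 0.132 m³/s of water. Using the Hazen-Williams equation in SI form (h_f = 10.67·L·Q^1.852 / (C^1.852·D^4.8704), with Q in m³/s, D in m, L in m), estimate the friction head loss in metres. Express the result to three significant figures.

h_f ≈ 9.94 m

h_f = 10.67·2090·0.132^1.852 / (113^1.852·0.374^4.8704) = 9.945 m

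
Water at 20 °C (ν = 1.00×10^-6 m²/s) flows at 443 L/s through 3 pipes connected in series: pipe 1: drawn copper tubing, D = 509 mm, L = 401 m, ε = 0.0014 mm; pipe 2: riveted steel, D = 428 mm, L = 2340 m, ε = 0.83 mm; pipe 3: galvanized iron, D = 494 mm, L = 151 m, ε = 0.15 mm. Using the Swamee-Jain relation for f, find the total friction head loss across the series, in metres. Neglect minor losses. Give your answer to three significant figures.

Pipe 1: V = 2.177 m/s, Re = 1.11×10^6, ε/D = 2.75×10^-6, f = 0.01148, h_1 = f(L/D)V²/2g = 2.185 m
Pipe 2: V = 3.079 m/s, Re = 1.32×10^6, ε/D = 0.00194, f = 0.02344, h_2 = f(L/D)V²/2g = 61.92 m
Pipe 3: V = 2.311 m/s, Re = 1.14×10^6, ε/D = 3.04×10^-4, f = 0.01570, h_3 = f(L/D)V²/2g = 1.307 m
Series → Q common, losses add: H = Σh = 65.41 m

H ≈ 65.4 m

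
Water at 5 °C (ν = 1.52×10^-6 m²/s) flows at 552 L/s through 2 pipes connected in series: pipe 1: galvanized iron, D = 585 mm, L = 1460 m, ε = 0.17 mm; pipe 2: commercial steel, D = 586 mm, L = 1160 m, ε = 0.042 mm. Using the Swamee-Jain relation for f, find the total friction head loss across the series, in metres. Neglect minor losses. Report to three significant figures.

H ≈ 14.2 m

Pipe 1: V = 2.054 m/s, Re = 7.90×10^5, ε/D = 2.91×10^-4, f = 0.01585, h_1 = f(L/D)V²/2g = 8.504 m
Pipe 2: V = 2.047 m/s, Re = 7.89×10^5, ε/D = 7.17×10^-5, f = 0.01338, h_2 = f(L/D)V²/2g = 5.657 m
Series → Q common, losses add: H = Σh = 14.16 m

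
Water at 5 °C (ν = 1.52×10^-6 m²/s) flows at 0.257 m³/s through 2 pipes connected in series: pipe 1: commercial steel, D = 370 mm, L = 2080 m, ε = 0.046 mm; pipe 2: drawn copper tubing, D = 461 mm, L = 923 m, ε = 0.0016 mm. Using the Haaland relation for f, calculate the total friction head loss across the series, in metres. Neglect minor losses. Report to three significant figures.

Pipe 1: V = 2.390 m/s, Re = 5.82×10^5, ε/D = 1.24×10^-4, f = 0.01431, h_1 = f(L/D)V²/2g = 23.42 m
Pipe 2: V = 1.540 m/s, Re = 4.67×10^5, ε/D = 3.47×10^-6, f = 0.01326, h_2 = f(L/D)V²/2g = 3.208 m
Series → Q common, losses add: H = Σh = 26.63 m

H ≈ 26.6 m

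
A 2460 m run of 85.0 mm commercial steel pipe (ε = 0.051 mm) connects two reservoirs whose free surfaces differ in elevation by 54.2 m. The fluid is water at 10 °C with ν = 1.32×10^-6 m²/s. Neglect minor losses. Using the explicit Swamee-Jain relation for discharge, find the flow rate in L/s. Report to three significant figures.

Q ≈ 7.48 L/s

Swamee-Jain (Type II): Q = -0.965·√(gD⁵h_f/L)·ln[ε/(3.7D) + √(3.17ν²L/(gD³h_f))]
√(gD⁵h_f/L) = √(9.81·0.0850⁵·54.2/2460) = 9.793×10^-4
ε/(3.7D) = 1.62×10^-4; √(3.17ν²L/(gD³h_f)) = 2.04×10^-4
Q = -0.965·9.793×10^-4·ln(3.662×10^-4) = 0.007477 m³/s
Check: V = 1.32 m/s, Re = 8.49×10^4, f = 0.02126, h_f = 54.5 m ≈ 54.2 m ✓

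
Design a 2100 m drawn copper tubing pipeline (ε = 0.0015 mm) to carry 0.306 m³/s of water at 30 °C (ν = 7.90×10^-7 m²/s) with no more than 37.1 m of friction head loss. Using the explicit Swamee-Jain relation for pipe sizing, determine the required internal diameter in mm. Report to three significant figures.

Swamee-Jain (Type III): D = 0.66·[ε^1.25·(LQ²/(gh_f))^4.75 + ν·Q^9.4·(L/(gh_f))^5.2]^0.04
LQ²/(gh_f) = 0.5403; L/(gh_f) = 5.770
Term 1 = ε^1.25·(…)^4.75 = 2.82×10^-9; Term 2 = ν·Q^9.4·(…)^5.2 = 1.05×10^-7
D = 0.66·(2.82×10^-9 + 1.05×10^-7)^0.04 = 0.3474 m = 347 mm
Check: V = 3.23 m/s, Re = 1.42×10^6, f = 0.01109, h_f = 35.6 m ≈ 37.1 m ✓

D ≈ 347 mm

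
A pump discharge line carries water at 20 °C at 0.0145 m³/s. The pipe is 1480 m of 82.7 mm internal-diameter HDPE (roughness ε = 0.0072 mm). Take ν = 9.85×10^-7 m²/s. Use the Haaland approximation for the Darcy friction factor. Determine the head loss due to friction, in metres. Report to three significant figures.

V = 4Q/(πD²) = 4·0.0145/(π·0.0827²) = 2.699 m/s
Re = VD/ν = 2.699·0.0827/9.85×10^-7 = 2.27×10^5 → turbulent
ε/D = 0.0072/82.7 = 8.71×10^-5
Haaland: f = 0.01577
h_f = f(L/D)V²/(2g) = 0.01577·(1480/0.0827)·2.699²/(2·9.81) = 104.8 m

h_f ≈ 105 m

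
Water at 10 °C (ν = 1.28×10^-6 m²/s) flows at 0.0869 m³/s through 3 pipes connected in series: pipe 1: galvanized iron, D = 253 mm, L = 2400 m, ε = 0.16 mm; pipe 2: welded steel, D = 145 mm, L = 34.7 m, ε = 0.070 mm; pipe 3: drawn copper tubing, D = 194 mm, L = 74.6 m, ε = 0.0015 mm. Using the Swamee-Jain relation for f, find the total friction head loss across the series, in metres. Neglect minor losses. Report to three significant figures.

Pipe 1: V = 1.729 m/s, Re = 3.42×10^5, ε/D = 6.32×10^-4, f = 0.01891, h_1 = f(L/D)V²/2g = 27.31 m
Pipe 2: V = 5.263 m/s, Re = 5.96×10^5, ε/D = 4.83×10^-4, f = 0.01752, h_2 = f(L/D)V²/2g = 5.918 m
Pipe 3: V = 2.940 m/s, Re = 4.46×10^5, ε/D = 7.73×10^-6, f = 0.01348, h_3 = f(L/D)V²/2g = 2.284 m
Series → Q common, losses add: H = Σh = 35.51 m

H ≈ 35.5 m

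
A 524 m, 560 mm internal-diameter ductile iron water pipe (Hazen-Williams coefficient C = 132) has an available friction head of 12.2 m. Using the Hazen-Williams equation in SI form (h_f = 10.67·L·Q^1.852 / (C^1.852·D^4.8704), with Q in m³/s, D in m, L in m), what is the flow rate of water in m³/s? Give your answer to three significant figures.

Rearranging: Q = [h_f·C^1.852·D^4.8704 / (10.67·L)]^(1/1.852)
Q = [12.2·132^1.852·0.560^4.8704 / (10.67·524)]^0.540 = 1.051 m³/s

Q ≈ 1.05 m³/s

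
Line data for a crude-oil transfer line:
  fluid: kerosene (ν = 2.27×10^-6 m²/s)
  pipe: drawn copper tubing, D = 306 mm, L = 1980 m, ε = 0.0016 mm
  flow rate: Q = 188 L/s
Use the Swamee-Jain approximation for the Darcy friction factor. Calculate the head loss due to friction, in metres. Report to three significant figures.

V = 4Q/(πD²) = 4·0.188/(π·0.306²) = 2.556 m/s
Re = VD/ν = 2.556·0.306/2.27×10^-6 = 3.45×10^5 → turbulent
ε/D = 0.0016/306 = 5.23×10^-6
Swamee-Jain: f = 0.01407
h_f = f(L/D)V²/(2g) = 0.01407·(1980/0.306)·2.556²/(2·9.81) = 30.33 m

h_f ≈ 30.3 m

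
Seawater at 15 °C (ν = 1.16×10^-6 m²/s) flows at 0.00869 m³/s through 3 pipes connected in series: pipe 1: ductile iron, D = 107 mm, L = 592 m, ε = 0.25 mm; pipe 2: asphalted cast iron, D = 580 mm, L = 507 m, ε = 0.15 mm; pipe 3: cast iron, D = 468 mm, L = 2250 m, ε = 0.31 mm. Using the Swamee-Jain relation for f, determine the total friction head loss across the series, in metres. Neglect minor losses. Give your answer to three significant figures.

H ≈ 6.96 m

Pipe 1: V = 0.9664 m/s, Re = 8.91×10^4, ε/D = 0.00234, f = 0.02636, h_1 = f(L/D)V²/2g = 6.943 m
Pipe 2: V = 0.03289 m/s, Re = 1.64×10^4, ε/D = 2.59×10^-4, f = 0.02771, h_2 = f(L/D)V²/2g = 0.001335 m
Pipe 3: V = 0.05052 m/s, Re = 2.04×10^4, ε/D = 6.62×10^-4, f = 0.02728, h_3 = f(L/D)V²/2g = 0.01706 m
Series → Q common, losses add: H = Σh = 6.961 m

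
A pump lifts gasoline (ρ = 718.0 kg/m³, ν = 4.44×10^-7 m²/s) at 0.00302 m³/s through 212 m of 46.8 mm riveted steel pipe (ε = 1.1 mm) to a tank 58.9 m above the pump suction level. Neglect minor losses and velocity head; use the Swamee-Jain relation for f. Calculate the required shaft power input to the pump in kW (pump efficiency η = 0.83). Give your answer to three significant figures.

V = 4Q/(πD²) = 1.756 m/s; Re = 1.85×10^5; ε/D = 0.0235; f = 0.05213
h_f = f(L/D)V²/2g = 37.09 m
Total head H = z + h_f = 58.9 + 37.09 = 95.99 m
P_hyd = ρgQH = 718.0·9.81·0.00302·95.99 = 2.042 kW
P_shaft = P_hyd/η = 2.042/0.83 = 2.460 kW

P_shaft ≈ 2.46 kW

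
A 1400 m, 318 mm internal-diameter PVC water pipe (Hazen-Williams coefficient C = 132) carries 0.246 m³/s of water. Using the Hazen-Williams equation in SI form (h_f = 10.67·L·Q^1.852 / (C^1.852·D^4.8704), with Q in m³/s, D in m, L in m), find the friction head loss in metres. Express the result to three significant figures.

h_f ≈ 34.9 m

h_f = 10.67·1400·0.246^1.852 / (132^1.852·0.318^4.8704) = 34.86 m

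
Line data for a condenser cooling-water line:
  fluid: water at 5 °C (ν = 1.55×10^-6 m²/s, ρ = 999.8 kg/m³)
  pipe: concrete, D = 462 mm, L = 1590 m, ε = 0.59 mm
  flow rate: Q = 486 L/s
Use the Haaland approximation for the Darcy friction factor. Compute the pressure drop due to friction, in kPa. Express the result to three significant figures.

Δp ≈ 306 kPa

V = 4Q/(πD²) = 4·0.486/(π·0.462²) = 2.899 m/s
Re = VD/ν = 2.899·0.462/1.55×10^-6 = 8.64×10^5 → turbulent
ε/D = 0.59/462 = 0.00128
Haaland: f = 0.02116
h_f = f(L/D)V²/(2g) = 0.02116·(1590/0.462)·2.899²/(2·9.81) = 31.19 m
Δp = ρg·h_f = 999.8·9.81·31.19 = 305.9 kPa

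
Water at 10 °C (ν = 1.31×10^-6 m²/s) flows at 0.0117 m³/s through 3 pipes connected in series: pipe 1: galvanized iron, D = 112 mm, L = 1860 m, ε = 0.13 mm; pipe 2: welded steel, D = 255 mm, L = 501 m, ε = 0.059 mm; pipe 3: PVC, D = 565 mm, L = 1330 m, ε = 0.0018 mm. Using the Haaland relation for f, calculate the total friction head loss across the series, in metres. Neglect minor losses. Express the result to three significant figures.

H ≈ 27.0 m

Pipe 1: V = 1.188 m/s, Re = 1.02×10^5, ε/D = 0.00116, f = 0.02248, h_1 = f(L/D)V²/2g = 26.84 m
Pipe 2: V = 0.2291 m/s, Re = 4.46×10^4, ε/D = 2.31×10^-4, f = 0.02190, h_2 = f(L/D)V²/2g = 0.1151 m
Pipe 3: V = 0.04667 m/s, Re = 2.01×10^4, ε/D = 3.19×10^-6, f = 0.02571, h_3 = f(L/D)V²/2g = 0.006718 m
Series → Q common, losses add: H = Σh = 26.96 m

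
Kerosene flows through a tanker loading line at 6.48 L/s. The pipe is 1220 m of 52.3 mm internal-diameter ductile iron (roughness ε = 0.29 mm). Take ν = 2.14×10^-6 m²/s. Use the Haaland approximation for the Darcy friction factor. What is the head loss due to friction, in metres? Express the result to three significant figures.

V = 4Q/(πD²) = 4·0.00648/(π·0.0523²) = 3.016 m/s
Re = VD/ν = 3.016·0.0523/2.14×10^-6 = 7.37×10^4 → turbulent
ε/D = 0.29/52.3 = 0.00554
Haaland: f = 0.03248
h_f = f(L/D)V²/(2g) = 0.03248·(1220/0.0523)·3.016²/(2·9.81) = 351.3 m

h_f ≈ 351 m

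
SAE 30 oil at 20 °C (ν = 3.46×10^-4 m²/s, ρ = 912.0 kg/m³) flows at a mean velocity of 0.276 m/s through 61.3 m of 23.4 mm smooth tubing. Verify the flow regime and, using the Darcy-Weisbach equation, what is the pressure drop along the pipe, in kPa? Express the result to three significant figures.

Δp ≈ 312 kPa

Re = VD/ν = 0.276·0.02340/3.46×10^-4 = 18.7 → laminar (Re < 2300)
f = 64/Re = 3.429
h_f = f(L/D)V²/(2g) = 3.429·(61.3/0.02340)·0.276²/(2·9.81) = 34.87 m
Δp = ρg·h_f = 912.0·9.81·34.87 = 312.0 kPa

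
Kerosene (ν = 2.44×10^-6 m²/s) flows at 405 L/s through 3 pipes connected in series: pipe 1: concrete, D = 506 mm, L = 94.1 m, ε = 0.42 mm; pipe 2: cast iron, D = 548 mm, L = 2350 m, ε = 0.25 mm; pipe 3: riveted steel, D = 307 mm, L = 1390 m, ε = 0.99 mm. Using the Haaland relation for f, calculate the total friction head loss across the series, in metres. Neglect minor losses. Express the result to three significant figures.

H ≈ 198 m

Pipe 1: V = 2.014 m/s, Re = 4.18×10^5, ε/D = 8.30×10^-4, f = 0.01952, h_1 = f(L/D)V²/2g = 0.7504 m
Pipe 2: V = 1.717 m/s, Re = 3.86×10^5, ε/D = 4.56×10^-4, f = 0.01753, h_2 = f(L/D)V²/2g = 11.30 m
Pipe 3: V = 5.471 m/s, Re = 6.88×10^5, ε/D = 0.00322, f = 0.02693, h_3 = f(L/D)V²/2g = 186.0 m
Series → Q common, losses add: H = Σh = 198.1 m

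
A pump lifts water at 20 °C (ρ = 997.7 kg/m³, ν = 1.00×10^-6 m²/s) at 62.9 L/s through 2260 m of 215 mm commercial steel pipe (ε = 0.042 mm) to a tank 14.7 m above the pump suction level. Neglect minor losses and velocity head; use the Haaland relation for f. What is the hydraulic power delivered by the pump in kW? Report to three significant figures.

P_hyd ≈ 24.6 kW

V = 4Q/(πD²) = 1.733 m/s; Re = 3.72×10^5; ε/D = 1.95×10^-4; f = 0.01566
h_f = f(L/D)V²/2g = 25.19 m
Total head H = z + h_f = 14.7 + 25.19 = 39.89 m
P_hyd = ρgQH = 997.7·9.81·0.0629·39.89 = 24.56 kW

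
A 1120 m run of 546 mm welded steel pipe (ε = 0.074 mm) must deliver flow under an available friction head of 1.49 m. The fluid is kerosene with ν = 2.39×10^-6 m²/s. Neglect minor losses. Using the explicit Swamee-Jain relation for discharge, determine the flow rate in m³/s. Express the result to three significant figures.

Q ≈ 0.217 m³/s

Swamee-Jain (Type II): Q = -0.965·√(gD⁵h_f/L)·ln[ε/(3.7D) + √(3.17ν²L/(gD³h_f))]
√(gD⁵h_f/L) = √(9.81·0.546⁵·1.49/1120) = 0.02517
ε/(3.7D) = 3.66×10^-5; √(3.17ν²L/(gD³h_f)) = 9.23×10^-5
Q = -0.965·0.02517·ln(1.290×10^-4) = 0.2175 m³/s
Check: V = 0.929 m/s, Re = 2.12×10^5, f = 0.01652, h_f = 1.49 m ≈ 1.49 m ✓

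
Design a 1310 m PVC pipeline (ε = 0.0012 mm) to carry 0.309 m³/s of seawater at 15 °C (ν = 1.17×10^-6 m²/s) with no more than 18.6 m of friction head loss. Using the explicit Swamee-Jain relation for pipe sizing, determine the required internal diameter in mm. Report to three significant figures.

Swamee-Jain (Type III): D = 0.66·[ε^1.25·(LQ²/(gh_f))^4.75 + ν·Q^9.4·(L/(gh_f))^5.2]^0.04
LQ²/(gh_f) = 0.6855; L/(gh_f) = 7.179
Term 1 = ε^1.25·(…)^4.75 = 6.61×10^-9; Term 2 = ν·Q^9.4·(…)^5.2 = 5.31×10^-7
D = 0.66·(6.61×10^-9 + 5.31×10^-7)^0.04 = 0.3705 m = 370 mm
Check: V = 2.87 m/s, Re = 9.08×10^5, f = 0.01188, h_f = 17.6 m ≈ 18.6 m ✓

D ≈ 370 mm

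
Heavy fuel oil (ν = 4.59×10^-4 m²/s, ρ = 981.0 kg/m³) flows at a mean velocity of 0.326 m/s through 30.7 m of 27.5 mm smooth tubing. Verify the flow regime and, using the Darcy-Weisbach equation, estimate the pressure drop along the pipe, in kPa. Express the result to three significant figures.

Δp ≈ 191 kPa

Re = VD/ν = 0.326·0.02750/4.59×10^-4 = 19.5 → laminar (Re < 2300)
f = 64/Re = 3.277
h_f = f(L/D)V²/(2g) = 3.277·(30.7/0.02750)·0.326²/(2·9.81) = 19.81 m
Δp = ρg·h_f = 981.0·9.81·19.81 = 190.7 kPa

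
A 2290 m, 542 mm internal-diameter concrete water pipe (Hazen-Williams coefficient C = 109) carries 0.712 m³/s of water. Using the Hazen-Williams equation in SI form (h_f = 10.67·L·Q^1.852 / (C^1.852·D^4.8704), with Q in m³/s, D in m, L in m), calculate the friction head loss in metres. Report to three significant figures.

h_f ≈ 43.4 m

h_f = 10.67·2290·0.712^1.852 / (109^1.852·0.542^4.8704) = 43.35 m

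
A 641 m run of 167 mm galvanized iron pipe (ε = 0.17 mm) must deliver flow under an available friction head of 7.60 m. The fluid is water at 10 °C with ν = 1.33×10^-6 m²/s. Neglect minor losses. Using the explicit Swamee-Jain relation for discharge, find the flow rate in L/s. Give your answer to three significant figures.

Swamee-Jain (Type II): Q = -0.965·√(gD⁵h_f/L)·ln[ε/(3.7D) + √(3.17ν²L/(gD³h_f))]
√(gD⁵h_f/L) = √(9.81·0.167⁵·7.60/641) = 0.003887
ε/(3.7D) = 2.75×10^-4; √(3.17ν²L/(gD³h_f)) = 1.02×10^-4
Q = -0.965·0.003887·ln(3.769×10^-4) = 0.02957 m³/s
Check: V = 1.35 m/s, Re = 1.70×10^5, f = 0.02149, h_f = 7.66 m ≈ 7.60 m ✓

Q ≈ 29.6 L/s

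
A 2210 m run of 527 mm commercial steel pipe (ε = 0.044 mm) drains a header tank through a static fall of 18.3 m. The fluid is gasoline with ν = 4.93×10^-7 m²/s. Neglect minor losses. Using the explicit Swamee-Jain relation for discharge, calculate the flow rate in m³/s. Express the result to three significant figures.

Swamee-Jain (Type II): Q = -0.965·√(gD⁵h_f/L)·ln[ε/(3.7D) + √(3.17ν²L/(gD³h_f))]
√(gD⁵h_f/L) = √(9.81·0.527⁵·18.3/2210) = 0.05746
ε/(3.7D) = 2.26×10^-5; √(3.17ν²L/(gD³h_f)) = 8.05×10^-6
Q = -0.965·0.05746·ln(3.062×10^-5) = 0.5764 m³/s
Check: V = 2.64 m/s, Re = 2.82×10^6, f = 0.01234, h_f = 18.4 m ≈ 18.3 m ✓

Q ≈ 0.576 m³/s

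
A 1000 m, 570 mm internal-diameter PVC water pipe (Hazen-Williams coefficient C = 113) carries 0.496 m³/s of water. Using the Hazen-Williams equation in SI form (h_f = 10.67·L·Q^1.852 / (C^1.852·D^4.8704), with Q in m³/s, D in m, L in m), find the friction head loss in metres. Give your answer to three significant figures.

h_f ≈ 7.09 m

h_f = 10.67·1000·0.496^1.852 / (113^1.852·0.570^4.8704) = 7.094 m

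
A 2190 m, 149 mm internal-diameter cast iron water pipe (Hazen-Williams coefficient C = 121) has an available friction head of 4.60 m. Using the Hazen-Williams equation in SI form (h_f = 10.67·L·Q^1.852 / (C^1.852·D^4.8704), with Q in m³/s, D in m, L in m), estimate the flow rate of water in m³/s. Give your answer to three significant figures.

Q ≈ 0.00808 m³/s

Rearranging: Q = [h_f·C^1.852·D^4.8704 / (10.67·L)]^(1/1.852)
Q = [4.60·121^1.852·0.149^4.8704 / (10.67·2190)]^0.540 = 0.008080 m³/s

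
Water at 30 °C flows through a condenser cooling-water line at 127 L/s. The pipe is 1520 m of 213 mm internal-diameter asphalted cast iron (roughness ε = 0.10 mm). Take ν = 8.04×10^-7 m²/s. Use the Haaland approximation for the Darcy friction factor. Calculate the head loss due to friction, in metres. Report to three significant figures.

V = 4Q/(πD²) = 4·0.127/(π·0.213²) = 3.564 m/s
Re = VD/ν = 3.564·0.213/8.04×10^-7 = 9.44×10^5 → turbulent
ε/D = 0.10/213 = 4.69×10^-4
Haaland: f = 0.01698
h_f = f(L/D)V²/(2g) = 0.01698·(1520/0.213)·3.564²/(2·9.81) = 78.48 m

h_f ≈ 78.5 m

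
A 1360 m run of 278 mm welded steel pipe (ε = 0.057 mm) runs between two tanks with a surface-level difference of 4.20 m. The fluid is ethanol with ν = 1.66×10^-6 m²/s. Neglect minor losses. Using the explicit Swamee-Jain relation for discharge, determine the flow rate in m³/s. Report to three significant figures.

Q ≈ 0.0594 m³/s

Swamee-Jain (Type II): Q = -0.965·√(gD⁵h_f/L)·ln[ε/(3.7D) + √(3.17ν²L/(gD³h_f))]
√(gD⁵h_f/L) = √(9.81·0.278⁵·4.20/1360) = 0.007093
ε/(3.7D) = 5.54×10^-5; √(3.17ν²L/(gD³h_f)) = 1.16×10^-4
Q = -0.965·0.007093·ln(1.713×10^-4) = 0.05936 m³/s
Check: V = 0.978 m/s, Re = 1.64×10^5, f = 0.01764, h_f = 4.21 m ≈ 4.20 m ✓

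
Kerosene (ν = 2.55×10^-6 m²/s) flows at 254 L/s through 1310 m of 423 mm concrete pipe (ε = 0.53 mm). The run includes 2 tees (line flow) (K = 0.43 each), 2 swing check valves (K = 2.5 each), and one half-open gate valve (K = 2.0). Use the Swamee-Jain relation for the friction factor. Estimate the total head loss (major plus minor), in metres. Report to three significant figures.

H_L ≈ 12.5 m

V = 4Q/(πD²) = 1.807 m/s; V²/2g = 0.1665 m
Re = 3.00×10^5, ε/D = 0.00125 → f = 0.02174 (Swamee-Jain)
Major: h_f = f(L/D)·V²/2g = 0.02174·3097·0.1665 = 11.21 m
Minor: ΣK = 7.86; h_m = ΣK·V²/2g = 1.309 m
Total H_L = 11.21 + 1.309 = 12.52 m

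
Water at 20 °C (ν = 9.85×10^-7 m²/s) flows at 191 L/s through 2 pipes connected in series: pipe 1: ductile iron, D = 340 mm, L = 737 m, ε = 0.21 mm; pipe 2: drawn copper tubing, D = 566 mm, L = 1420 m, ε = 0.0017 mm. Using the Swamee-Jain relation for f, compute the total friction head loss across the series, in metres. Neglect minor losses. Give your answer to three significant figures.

H ≈ 9.90 m

Pipe 1: V = 2.104 m/s, Re = 7.26×10^5, ε/D = 6.18×10^-4, f = 0.01822, h_1 = f(L/D)V²/2g = 8.907 m
Pipe 2: V = 0.7591 m/s, Re = 4.36×10^5, ε/D = 3.00×10^-6, f = 0.01346, h_2 = f(L/D)V²/2g = 0.9919 m
Series → Q common, losses add: H = Σh = 9.898 m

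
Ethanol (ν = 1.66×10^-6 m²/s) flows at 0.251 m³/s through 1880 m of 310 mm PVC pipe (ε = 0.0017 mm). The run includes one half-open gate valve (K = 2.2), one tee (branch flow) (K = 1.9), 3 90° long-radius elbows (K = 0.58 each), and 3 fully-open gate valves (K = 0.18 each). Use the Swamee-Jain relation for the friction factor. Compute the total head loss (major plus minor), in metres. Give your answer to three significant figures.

H_L ≈ 47.0 m

V = 4Q/(πD²) = 3.326 m/s; V²/2g = 0.5637 m
Re = 6.21×10^5, ε/D = 5.48×10^-6 → f = 0.01270 (Swamee-Jain)
Major: h_f = f(L/D)·V²/2g = 0.01270·6065·0.5637 = 43.41 m
Minor: ΣK = 6.38; h_m = ΣK·V²/2g = 3.596 m
Total H_L = 43.41 + 3.596 = 47.01 m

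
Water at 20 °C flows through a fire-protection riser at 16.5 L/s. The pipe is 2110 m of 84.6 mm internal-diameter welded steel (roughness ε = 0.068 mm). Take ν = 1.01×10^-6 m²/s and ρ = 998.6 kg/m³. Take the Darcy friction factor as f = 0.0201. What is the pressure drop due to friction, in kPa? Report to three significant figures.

V = 4Q/(πD²) = 4·0.0165/(π·0.0846²) = 2.935 m/s
h_f = f(L/D)V²/(2g) = 0.02010·(2110/0.0846)·2.935²/(2·9.81) = 220.1 m
Δp = ρg·h_f = 998.6·9.81·220.1 = 2157 kPa

Δp ≈ 2160 kPa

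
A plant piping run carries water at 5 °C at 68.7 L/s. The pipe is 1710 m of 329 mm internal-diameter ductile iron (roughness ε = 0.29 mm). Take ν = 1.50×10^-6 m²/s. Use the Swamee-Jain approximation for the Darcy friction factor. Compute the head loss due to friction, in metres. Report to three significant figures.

V = 4Q/(πD²) = 4·0.0687/(π·0.329²) = 0.8081 m/s
Re = VD/ν = 0.8081·0.329/1.50×10^-6 = 1.77×10^5 → turbulent
ε/D = 0.29/329 = 8.81×10^-4
Swamee-Jain: f = 0.02088
h_f = f(L/D)V²/(2g) = 0.02088·(1710/0.329)·0.8081²/(2·9.81) = 3.613 m

h_f ≈ 3.61 m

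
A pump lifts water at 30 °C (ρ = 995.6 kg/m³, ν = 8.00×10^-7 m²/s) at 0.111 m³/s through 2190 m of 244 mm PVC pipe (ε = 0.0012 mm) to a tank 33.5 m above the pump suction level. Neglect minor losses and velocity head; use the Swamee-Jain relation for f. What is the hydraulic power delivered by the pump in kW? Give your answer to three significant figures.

P_hyd ≈ 70.9 kW

V = 4Q/(πD²) = 2.374 m/s; Re = 7.24×10^5; ε/D = 4.92×10^-6; f = 0.01237
h_f = f(L/D)V²/2g = 31.88 m
Total head H = z + h_f = 33.5 + 31.88 = 65.38 m
P_hyd = ρgQH = 995.6·9.81·0.111·65.38 = 70.88 kW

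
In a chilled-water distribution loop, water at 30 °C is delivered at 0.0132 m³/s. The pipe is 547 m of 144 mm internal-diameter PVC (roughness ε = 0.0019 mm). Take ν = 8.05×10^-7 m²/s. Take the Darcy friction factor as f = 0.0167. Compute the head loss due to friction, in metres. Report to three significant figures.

h_f ≈ 2.12 m

V = 4Q/(πD²) = 4·0.0132/(π·0.144²) = 0.8105 m/s
h_f = f(L/D)V²/(2g) = 0.01670·(547/0.144)·0.8105²/(2·9.81) = 2.124 m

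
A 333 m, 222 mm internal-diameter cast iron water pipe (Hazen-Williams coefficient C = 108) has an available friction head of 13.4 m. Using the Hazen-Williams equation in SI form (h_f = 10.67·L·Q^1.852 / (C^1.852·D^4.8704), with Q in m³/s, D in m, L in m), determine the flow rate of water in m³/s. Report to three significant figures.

Q ≈ 0.101 m³/s

Rearranging: Q = [h_f·C^1.852·D^4.8704 / (10.67·L)]^(1/1.852)
Q = [13.4·108^1.852·0.222^4.8704 / (10.67·333)]^0.540 = 0.1014 m³/s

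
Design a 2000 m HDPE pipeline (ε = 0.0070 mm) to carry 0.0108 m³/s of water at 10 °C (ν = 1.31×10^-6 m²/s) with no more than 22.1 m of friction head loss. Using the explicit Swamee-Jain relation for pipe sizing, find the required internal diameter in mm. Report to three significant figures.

Swamee-Jain (Type III): D = 0.66·[ε^1.25·(LQ²/(gh_f))^4.75 + ν·Q^9.4·(L/(gh_f))^5.2]^0.04
LQ²/(gh_f) = 0.001076; L/(gh_f) = 9.225
Term 1 = ε^1.25·(…)^4.75 = 2.87×10^-21; Term 2 = ν·Q^9.4·(…)^5.2 = 4.46×10^-20
D = 0.66·(2.87×10^-21 + 4.46×10^-20)^0.04 = 0.1113 m = 111 mm
Check: V = 1.11 m/s, Re = 9.43×10^4, f = 0.01845, h_f = 20.8 m ≈ 22.1 m ✓

D ≈ 111 mm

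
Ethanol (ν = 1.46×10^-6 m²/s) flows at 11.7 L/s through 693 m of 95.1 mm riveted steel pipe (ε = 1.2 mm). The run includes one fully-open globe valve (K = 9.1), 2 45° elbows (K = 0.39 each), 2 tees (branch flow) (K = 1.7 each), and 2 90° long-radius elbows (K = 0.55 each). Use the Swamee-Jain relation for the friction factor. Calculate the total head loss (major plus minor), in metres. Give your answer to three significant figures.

H_L ≈ 44.1 m

V = 4Q/(πD²) = 1.647 m/s; V²/2g = 0.1383 m
Re = 1.07×10^5, ε/D = 0.0126 → f = 0.04178 (Swamee-Jain)
Major: h_f = f(L/D)·V²/2g = 0.04178·7287·0.1383 = 42.11 m
Minor: ΣK = 14.4; h_m = ΣK·V²/2g = 1.989 m
Total H_L = 42.11 + 1.989 = 44.09 m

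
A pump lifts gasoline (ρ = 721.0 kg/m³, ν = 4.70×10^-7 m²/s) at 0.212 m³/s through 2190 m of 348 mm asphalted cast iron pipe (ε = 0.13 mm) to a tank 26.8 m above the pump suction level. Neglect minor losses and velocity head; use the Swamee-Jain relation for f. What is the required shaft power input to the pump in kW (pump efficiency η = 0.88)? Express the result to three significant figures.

V = 4Q/(πD²) = 2.229 m/s; Re = 1.65×10^6; ε/D = 3.74×10^-4; f = 0.01613
h_f = f(L/D)V²/2g = 25.70 m
Total head H = z + h_f = 26.8 + 25.70 = 52.50 m
P_hyd = ρgQH = 721.0·9.81·0.212·52.50 = 78.72 kW
P_shaft = P_hyd/η = 78.72/0.88 = 89.45 kW

P_shaft ≈ 89.5 kW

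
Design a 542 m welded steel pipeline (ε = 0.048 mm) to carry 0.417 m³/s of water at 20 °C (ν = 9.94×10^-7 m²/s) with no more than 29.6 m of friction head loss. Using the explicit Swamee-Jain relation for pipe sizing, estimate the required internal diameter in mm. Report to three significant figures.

D ≈ 328 mm

Swamee-Jain (Type III): D = 0.66·[ε^1.25·(LQ²/(gh_f))^4.75 + ν·Q^9.4·(L/(gh_f))^5.2]^0.04
LQ²/(gh_f) = 0.3246; L/(gh_f) = 1.867
Term 1 = ε^1.25·(…)^4.75 = 1.91×10^-8; Term 2 = ν·Q^9.4·(…)^5.2 = 6.86×10^-9
D = 0.66·(1.91×10^-8 + 6.86×10^-9)^0.04 = 0.3282 m = 328 mm
Check: V = 4.93 m/s, Re = 1.63×10^6, f = 0.01374, h_f = 28.1 m ≈ 29.6 m ✓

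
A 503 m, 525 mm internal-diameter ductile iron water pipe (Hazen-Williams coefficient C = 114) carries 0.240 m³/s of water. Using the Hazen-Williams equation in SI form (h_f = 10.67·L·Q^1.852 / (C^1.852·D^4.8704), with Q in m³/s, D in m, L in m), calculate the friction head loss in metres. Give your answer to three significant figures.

h_f = 10.67·503·0.240^1.852 / (114^1.852·0.525^4.8704) = 1.366 m

h_f ≈ 1.37 m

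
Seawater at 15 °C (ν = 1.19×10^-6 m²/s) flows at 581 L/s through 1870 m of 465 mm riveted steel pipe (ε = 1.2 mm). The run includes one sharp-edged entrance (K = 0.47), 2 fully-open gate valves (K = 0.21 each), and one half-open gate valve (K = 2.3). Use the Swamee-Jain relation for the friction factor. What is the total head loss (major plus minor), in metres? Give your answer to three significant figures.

V = 4Q/(πD²) = 3.421 m/s; V²/2g = 0.5966 m
Re = 1.34×10^6, ε/D = 0.00258 → f = 0.02526 (Swamee-Jain)
Major: h_f = f(L/D)·V²/2g = 0.02526·4022·0.5966 = 60.61 m
Minor: ΣK = 3.19; h_m = ΣK·V²/2g = 1.903 m
Total H_L = 60.61 + 1.903 = 62.52 m

H_L ≈ 62.5 m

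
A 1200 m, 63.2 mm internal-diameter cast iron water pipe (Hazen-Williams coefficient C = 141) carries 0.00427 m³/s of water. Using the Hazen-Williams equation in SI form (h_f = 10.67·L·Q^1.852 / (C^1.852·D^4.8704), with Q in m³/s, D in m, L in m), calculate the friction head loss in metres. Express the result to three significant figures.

h_f = 10.67·1200·0.00427^1.852 / (141^1.852·0.0632^4.8704) = 37.98 m

h_f ≈ 38.0 m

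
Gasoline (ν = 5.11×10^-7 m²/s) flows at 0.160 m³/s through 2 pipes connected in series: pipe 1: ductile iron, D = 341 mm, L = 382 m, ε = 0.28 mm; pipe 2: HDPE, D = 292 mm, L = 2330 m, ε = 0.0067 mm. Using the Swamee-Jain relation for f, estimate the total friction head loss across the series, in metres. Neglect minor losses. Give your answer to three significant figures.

Pipe 1: V = 1.752 m/s, Re = 1.17×10^6, ε/D = 8.21×10^-4, f = 0.01911, h_1 = f(L/D)V²/2g = 3.350 m
Pipe 2: V = 2.389 m/s, Re = 1.37×10^6, ε/D = 2.29×10^-5, f = 0.01166, h_2 = f(L/D)V²/2g = 27.08 m
Series → Q common, losses add: H = Σh = 30.43 m

H ≈ 30.4 m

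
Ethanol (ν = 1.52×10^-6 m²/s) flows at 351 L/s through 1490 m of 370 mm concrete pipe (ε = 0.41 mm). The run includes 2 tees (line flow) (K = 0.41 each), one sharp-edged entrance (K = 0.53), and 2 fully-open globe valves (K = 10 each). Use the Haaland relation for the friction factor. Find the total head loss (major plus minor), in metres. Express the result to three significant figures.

H_L ≈ 56.4 m

V = 4Q/(πD²) = 3.264 m/s; V²/2g = 0.5432 m
Re = 7.95×10^5, ε/D = 0.00111 → f = 0.02049 (Haaland)
Major: h_f = f(L/D)·V²/2g = 0.02049·4027·0.5432 = 44.81 m
Minor: ΣK = 21.4; h_m = ΣK·V²/2g = 11.60 m
Total H_L = 44.81 + 11.60 = 56.41 m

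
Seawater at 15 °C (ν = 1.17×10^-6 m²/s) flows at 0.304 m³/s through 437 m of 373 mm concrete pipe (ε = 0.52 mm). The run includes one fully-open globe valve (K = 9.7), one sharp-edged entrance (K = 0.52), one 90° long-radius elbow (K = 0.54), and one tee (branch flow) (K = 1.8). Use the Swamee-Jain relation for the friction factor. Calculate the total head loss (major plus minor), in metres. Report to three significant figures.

H_L ≈ 15.0 m

V = 4Q/(πD²) = 2.782 m/s; V²/2g = 0.3945 m
Re = 8.87×10^5, ε/D = 0.00139 → f = 0.02168 (Swamee-Jain)
Major: h_f = f(L/D)·V²/2g = 0.02168·1172·0.3945 = 10.02 m
Minor: ΣK = 12.6; h_m = ΣK·V²/2g = 4.955 m
Total H_L = 10.02 + 4.955 = 14.98 m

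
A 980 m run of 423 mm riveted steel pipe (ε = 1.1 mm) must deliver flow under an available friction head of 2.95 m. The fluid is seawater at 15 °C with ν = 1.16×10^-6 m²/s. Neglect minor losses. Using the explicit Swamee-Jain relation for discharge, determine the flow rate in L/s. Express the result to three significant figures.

Q ≈ 139 L/s

Swamee-Jain (Type II): Q = -0.965·√(gD⁵h_f/L)·ln[ε/(3.7D) + √(3.17ν²L/(gD³h_f))]
√(gD⁵h_f/L) = √(9.81·0.423⁵·2.95/980) = 0.02000
ε/(3.7D) = 7.03×10^-4; √(3.17ν²L/(gD³h_f)) = 4.37×10^-5
Q = -0.965·0.02000·ln(7.465×10^-4) = 0.1389 m³/s
Check: V = 0.989 m/s, Re = 3.61×10^5, f = 0.02570, h_f = 2.97 m ≈ 2.95 m ✓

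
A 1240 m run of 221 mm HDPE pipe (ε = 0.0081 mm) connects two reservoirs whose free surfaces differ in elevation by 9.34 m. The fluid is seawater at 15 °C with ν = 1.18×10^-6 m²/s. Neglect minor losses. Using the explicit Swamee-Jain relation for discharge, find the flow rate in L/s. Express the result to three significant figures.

Q ≈ 56.5 L/s

Swamee-Jain (Type II): Q = -0.965·√(gD⁵h_f/L)·ln[ε/(3.7D) + √(3.17ν²L/(gD³h_f))]
√(gD⁵h_f/L) = √(9.81·0.221⁵·9.34/1240) = 0.006241
ε/(3.7D) = 9.91×10^-6; √(3.17ν²L/(gD³h_f)) = 7.44×10^-5
Q = -0.965·0.006241·ln(8.430×10^-5) = 0.05650 m³/s
Check: V = 1.47 m/s, Re = 2.76×10^5, f = 0.01500, h_f = 9.31 m ≈ 9.34 m ✓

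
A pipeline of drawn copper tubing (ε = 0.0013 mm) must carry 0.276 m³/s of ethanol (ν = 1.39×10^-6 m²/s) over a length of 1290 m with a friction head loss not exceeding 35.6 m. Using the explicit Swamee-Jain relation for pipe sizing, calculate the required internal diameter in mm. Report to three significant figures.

D ≈ 311 mm

Swamee-Jain (Type III): D = 0.66·[ε^1.25·(LQ²/(gh_f))^4.75 + ν·Q^9.4·(L/(gh_f))^5.2]^0.04
LQ²/(gh_f) = 0.2814; L/(gh_f) = 3.694
Term 1 = ε^1.25·(…)^4.75 = 1.06×10^-10; Term 2 = ν·Q^9.4·(…)^5.2 = 6.89×10^-9
D = 0.66·(1.06×10^-10 + 6.89×10^-9)^0.04 = 0.3114 m = 311 mm
Check: V = 3.62 m/s, Re = 8.12×10^5, f = 0.01212, h_f = 33.6 m ≈ 35.6 m ✓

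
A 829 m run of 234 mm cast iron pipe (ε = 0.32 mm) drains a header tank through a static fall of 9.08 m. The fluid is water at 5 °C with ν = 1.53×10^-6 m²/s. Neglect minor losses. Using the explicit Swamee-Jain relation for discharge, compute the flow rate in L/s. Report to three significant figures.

Q ≈ 64.7 L/s

Swamee-Jain (Type II): Q = -0.965·√(gD⁵h_f/L)·ln[ε/(3.7D) + √(3.17ν²L/(gD³h_f))]
√(gD⁵h_f/L) = √(9.81·0.234⁵·9.08/829) = 0.008682
ε/(3.7D) = 3.70×10^-4; √(3.17ν²L/(gD³h_f)) = 7.34×10^-5
Q = -0.965·0.008682·ln(4.430×10^-4) = 0.06470 m³/s
Check: V = 1.50 m/s, Re = 2.30×10^5, f = 0.02239, h_f = 9.15 m ≈ 9.08 m ✓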